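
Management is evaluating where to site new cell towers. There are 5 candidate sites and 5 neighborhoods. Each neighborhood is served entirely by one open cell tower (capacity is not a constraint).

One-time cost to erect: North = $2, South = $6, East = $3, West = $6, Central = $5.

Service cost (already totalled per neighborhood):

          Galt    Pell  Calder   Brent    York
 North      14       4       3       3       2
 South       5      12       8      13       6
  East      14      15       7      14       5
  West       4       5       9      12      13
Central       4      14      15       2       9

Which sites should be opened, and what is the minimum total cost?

Open North and Central; minimum total cost 22.

For any fixed open set, each neighborhood goes to its cheapest open site; total = fixed + service.
{North, Central}: Galt→Central 4, Pell→North 4, Calder→North 3, Brent→Central 2, York→North 2. Service 15; fixed 7; total 22.
{North, West}: service 16 + fixed 8 = 24
{North, South}: Galt→South 5, Pell→North 4, Calder→North 3, Brent→North 3, York→North 2. Service 17; fixed 8; total 25.
{North, South, East, West, Central}: Galt→West 4, Pell→North 4, Calder→North 3, Brent→Central 2, York→North 2. Service 15; fixed 22; total 37.
No other subset beats 22.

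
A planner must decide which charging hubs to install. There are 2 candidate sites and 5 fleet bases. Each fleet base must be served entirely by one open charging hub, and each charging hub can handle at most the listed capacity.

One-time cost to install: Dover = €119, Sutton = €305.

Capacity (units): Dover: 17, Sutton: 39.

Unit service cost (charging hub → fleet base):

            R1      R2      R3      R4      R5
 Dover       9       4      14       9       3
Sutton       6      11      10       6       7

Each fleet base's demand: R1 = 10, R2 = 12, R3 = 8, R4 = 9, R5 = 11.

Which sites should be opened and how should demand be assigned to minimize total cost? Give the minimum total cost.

Minimum total cost: 743

Open {Dover, Sutton}: R1→Sutton 6·10=60, R2→Dover 4·12=48, R3→Sutton 10·8=80, R4→Sutton 6·9=54, R5→Sutton 7·11=77.
Loads: Dover carries 12/17, Sutton carries 38/39. Service 319; fixed 424; total 743.
Next best feasible plan costs 783.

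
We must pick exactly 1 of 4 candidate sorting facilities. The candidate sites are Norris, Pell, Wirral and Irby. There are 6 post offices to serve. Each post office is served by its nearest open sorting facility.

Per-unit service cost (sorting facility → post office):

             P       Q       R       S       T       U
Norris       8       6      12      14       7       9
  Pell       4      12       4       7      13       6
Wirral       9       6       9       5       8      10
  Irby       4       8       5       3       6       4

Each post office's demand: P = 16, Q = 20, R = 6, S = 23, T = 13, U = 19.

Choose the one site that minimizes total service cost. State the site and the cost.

With exactly 1 open, each post office uses its cheapest among the chosen.
{Irby}: P→Irby 4·16=64, Q→Irby 8·20=160, R→Irby 5·6=30, S→Irby 3·23=69, T→Irby 6·13=78, U→Irby 4·19=76. Service cost 477.
{Wirral}: service cost 727
{Pell}: service cost 772
Among all 4 size-1 choices, {Irby} is lowest.

Choose Irby only; total service cost 477.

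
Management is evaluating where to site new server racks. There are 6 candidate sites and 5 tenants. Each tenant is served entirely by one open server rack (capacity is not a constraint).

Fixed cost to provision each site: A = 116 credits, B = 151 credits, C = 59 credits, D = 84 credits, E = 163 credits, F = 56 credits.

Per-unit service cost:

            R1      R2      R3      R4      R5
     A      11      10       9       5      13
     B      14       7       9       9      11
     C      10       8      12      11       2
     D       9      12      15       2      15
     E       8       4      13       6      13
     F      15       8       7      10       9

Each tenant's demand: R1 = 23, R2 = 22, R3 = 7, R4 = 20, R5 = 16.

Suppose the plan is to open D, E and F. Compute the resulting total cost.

Each tenant is assigned to its cheapest site among the open ones.
{D, E, F}: R1→E 8·23=184, R2→E 4·22=88, R3→F 7·7=49, R4→D 2·20=40, R5→F 9·16=144. Service 505; fixed 303; total 808.

Total cost: 808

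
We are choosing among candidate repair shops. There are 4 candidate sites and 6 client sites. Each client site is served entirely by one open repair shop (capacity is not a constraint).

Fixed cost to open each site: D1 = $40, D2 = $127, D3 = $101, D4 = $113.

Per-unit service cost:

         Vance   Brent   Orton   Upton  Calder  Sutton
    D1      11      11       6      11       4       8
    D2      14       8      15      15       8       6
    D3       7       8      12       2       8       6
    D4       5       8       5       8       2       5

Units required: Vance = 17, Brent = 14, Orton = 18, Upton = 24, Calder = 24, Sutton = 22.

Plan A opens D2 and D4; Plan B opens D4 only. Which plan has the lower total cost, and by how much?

Plan A: {D2, D4}: Vance→D4 5·17=85, Brent→D2 8·14=112, Orton→D4 5·18=90, Upton→D4 8·24=192, Calder→D4 2·24=48, Sutton→D4 5·22=110. Service 637; fixed 240; total 877.
Plan B: {D4}: Vance→D4 5·17=85, Brent→D4 8·14=112, Orton→D4 5·18=90, Upton→D4 8·24=192, Calder→D4 2·24=48, Sutton→D4 5·22=110. Service 637; fixed 113; total 750.
Difference: |877 − 750| = 127.

Plan B is cheaper by 127.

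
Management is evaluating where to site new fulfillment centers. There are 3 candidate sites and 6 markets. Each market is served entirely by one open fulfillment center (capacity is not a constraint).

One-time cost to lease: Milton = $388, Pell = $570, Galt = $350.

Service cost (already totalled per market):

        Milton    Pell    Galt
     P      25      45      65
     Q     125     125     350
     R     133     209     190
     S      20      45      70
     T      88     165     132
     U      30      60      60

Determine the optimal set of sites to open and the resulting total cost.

For any fixed open set, each market goes to its cheapest open site; total = fixed + service.
{Milton}: P→Milton 25, Q→Milton 125, R→Milton 133, S→Milton 20, T→Milton 88, U→Milton 30. Service 421; fixed 388; total 809.
{Milton, Galt}: service 421 + fixed 738 = 1159
{Galt}: service 867 + fixed 350 = 1217
{Milton, Pell, Galt}: P→Milton 25, Q→Milton 125, R→Milton 133, S→Milton 20, T→Milton 88, U→Milton 30. Service 421; fixed 1308; total 1729.
No other subset beats 809.

Open Milton only; minimum total cost 809.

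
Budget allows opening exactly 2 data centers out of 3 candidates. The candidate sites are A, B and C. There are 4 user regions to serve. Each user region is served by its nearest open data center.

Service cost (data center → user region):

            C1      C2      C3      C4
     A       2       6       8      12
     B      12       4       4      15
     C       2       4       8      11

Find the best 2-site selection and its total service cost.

With exactly 2 open, each user region uses its cheapest among the chosen.
{B, C}: C1→C 2, C2→B 4, C3→B 4, C4→C 11. Service cost 21.
{A, B}: service cost 22
{A, C}: service cost 25
Among all 3 size-2 choices, {B, C} is lowest.

Choose B and C; total service cost 21.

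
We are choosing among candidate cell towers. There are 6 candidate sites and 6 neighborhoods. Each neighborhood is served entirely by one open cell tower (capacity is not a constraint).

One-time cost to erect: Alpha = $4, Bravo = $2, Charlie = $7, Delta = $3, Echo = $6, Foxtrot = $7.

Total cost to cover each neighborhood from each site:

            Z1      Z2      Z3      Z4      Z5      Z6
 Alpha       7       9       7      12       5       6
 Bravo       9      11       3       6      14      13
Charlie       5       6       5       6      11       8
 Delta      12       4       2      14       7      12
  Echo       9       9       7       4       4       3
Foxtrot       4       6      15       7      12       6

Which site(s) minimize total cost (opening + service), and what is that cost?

For any fixed open set, each neighborhood goes to its cheapest open site; total = fixed + service.
{Delta, Echo}: Z1→Echo 9, Z2→Delta 4, Z3→Delta 2, Z4→Echo 4, Z5→Echo 4, Z6→Echo 3. Service 26; fixed 9; total 35.
{Alpha, Delta, Echo}: service 24 + fixed 13 = 37
{Bravo, Delta, Echo}: Z1→Bravo 9, Z2→Delta 4, Z3→Delta 2, Z4→Echo 4, Z5→Echo 4, Z6→Echo 3. Service 26; fixed 11; total 37.
{Alpha, Bravo, Charlie, Delta, Echo, Foxtrot}: service 21 + fixed 29 = 50
No other subset beats 35.

Open Delta and Echo; minimum total cost 35.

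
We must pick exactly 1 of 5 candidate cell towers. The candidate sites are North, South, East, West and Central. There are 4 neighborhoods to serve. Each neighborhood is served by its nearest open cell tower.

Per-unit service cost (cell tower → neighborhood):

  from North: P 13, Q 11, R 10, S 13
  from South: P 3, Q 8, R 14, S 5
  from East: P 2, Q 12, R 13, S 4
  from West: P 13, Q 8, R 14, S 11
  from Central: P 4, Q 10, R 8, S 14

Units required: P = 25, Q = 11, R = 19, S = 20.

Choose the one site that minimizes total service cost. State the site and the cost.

Choose East only; total service cost 509.

With exactly 1 open, each neighborhood uses its cheapest among the chosen.
{East}: P→East 2·25=50, Q→East 12·11=132, R→East 13·19=247, S→East 4·20=80. Service cost 509.
{South}: service cost 529
{Central}: service cost 642
Among all 5 size-1 choices, {East} is lowest.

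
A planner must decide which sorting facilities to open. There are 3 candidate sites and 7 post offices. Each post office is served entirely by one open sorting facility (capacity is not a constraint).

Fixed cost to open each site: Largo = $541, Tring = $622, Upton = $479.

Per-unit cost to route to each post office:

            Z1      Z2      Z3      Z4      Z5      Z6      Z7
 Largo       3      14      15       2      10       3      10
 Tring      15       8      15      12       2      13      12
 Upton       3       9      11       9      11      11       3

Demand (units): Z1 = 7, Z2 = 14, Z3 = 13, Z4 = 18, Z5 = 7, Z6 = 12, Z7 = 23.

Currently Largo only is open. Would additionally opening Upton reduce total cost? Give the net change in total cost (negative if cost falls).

No — net change +196 (cost rises by 196).

Current service cost with {Largo}: 784.
Adding Upton: each post office re-picks its cheapest; new service cost 501, saving 283.
Extra fixed cost: 479. Net change = 479 − 283 = 196.
(Totals: 1325 → 1521.)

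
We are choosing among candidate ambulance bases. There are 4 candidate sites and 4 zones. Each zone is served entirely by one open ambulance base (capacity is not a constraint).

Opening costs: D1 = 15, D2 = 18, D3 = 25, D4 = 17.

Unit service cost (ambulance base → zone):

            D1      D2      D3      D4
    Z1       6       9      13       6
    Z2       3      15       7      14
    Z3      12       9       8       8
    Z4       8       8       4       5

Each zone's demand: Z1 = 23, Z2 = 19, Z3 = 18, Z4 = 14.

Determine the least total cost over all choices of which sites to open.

For any fixed open set, each zone goes to its cheapest open site; total = fixed + service.
{D1, D3}: Z1→D1 6·23=138, Z2→D1 3·19=57, Z3→D3 8·18=144, Z4→D3 4·14=56. Service 395; fixed 40; total 435.
{D1, D4}: service 409 + fixed 32 = 441
{D1, D3, D4}: Z1→D1 6·23=138, Z2→D1 3·19=57, Z3→D3 8·18=144, Z4→D3 4·14=56. Service 395; fixed 57; total 452.
{D1, D2, D3, D4}: service 395 + fixed 75 = 470
(All 15 nonempty subsets were checked; D1 and D3 is lowest.)

Minimum total cost: 435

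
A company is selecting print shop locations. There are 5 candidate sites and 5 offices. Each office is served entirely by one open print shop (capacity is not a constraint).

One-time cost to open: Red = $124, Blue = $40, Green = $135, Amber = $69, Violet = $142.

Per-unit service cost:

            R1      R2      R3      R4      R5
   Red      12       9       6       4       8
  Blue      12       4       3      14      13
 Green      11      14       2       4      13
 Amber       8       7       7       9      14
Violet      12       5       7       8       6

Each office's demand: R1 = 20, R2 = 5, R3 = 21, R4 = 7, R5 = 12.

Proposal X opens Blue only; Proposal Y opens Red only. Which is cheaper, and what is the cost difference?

Proposal X is cheaper by 42.

Proposal X: {Blue}: R1→Blue 12·20=240, R2→Blue 4·5=20, R3→Blue 3·21=63, R4→Blue 14·7=98, R5→Blue 13·12=156. Service 577; fixed 40; total 617.
Proposal Y: {Red}: R1→Red 12·20=240, R2→Red 9·5=45, R3→Red 6·21=126, R4→Red 4·7=28, R5→Red 8·12=96. Service 535; fixed 124; total 659.
Difference: |617 − 659| = 42.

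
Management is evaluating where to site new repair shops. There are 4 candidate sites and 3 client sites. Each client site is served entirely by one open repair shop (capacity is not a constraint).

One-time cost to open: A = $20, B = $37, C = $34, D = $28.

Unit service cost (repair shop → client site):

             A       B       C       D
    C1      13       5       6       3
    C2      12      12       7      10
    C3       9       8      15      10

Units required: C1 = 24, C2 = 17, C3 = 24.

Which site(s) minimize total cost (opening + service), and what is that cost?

For any fixed open set, each client site goes to its cheapest open site; total = fixed + service.
{B, C, D}: C1→D 3·24=72, C2→C 7·17=119, C3→B 8·24=192. Service 383; fixed 99; total 482.
{A, C, D}: service 407 + fixed 82 = 489
{C, D}: service 431 + fixed 62 = 493
{A, B, C, D}: C1→D 3·24=72, C2→C 7·17=119, C3→B 8·24=192. Service 383; fixed 119; total 502.
No other subset beats 482.

Open B, C and D; minimum total cost 482.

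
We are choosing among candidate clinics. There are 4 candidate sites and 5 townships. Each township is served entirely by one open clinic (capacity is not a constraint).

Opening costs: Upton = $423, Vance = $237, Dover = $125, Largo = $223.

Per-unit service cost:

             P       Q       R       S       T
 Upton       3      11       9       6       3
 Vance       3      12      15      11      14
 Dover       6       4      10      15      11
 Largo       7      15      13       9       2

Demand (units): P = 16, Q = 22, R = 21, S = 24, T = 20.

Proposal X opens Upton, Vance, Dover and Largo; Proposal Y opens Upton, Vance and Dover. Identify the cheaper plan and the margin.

Proposal Y is cheaper by 203.

Proposal X: {Upton, Vance, Dover, Largo}: P→Upton 3·16=48, Q→Dover 4·22=88, R→Upton 9·21=189, S→Upton 6·24=144, T→Largo 2·20=40. Service 509; fixed 1008; total 1517.
Proposal Y: {Upton, Vance, Dover}: P→Upton 3·16=48, Q→Dover 4·22=88, R→Upton 9·21=189, S→Upton 6·24=144, T→Upton 3·20=60. Service 529; fixed 785; total 1314.
Difference: |1517 − 1314| = 203.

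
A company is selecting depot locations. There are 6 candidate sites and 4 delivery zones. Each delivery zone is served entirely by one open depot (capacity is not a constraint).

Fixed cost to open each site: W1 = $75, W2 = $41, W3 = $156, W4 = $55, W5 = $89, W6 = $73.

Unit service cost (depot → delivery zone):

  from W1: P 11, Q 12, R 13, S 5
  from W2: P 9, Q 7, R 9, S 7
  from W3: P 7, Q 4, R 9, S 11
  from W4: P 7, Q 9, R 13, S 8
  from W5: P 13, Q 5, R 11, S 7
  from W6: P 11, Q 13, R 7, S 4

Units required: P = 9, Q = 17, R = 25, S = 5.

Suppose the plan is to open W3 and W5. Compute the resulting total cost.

Each delivery zone is assigned to its cheapest site among the open ones.
{W3, W5}: P→W3 7·9=63, Q→W3 4·17=68, R→W3 9·25=225, S→W5 7·5=35. Service 391; fixed 245; total 636.

Total cost: 636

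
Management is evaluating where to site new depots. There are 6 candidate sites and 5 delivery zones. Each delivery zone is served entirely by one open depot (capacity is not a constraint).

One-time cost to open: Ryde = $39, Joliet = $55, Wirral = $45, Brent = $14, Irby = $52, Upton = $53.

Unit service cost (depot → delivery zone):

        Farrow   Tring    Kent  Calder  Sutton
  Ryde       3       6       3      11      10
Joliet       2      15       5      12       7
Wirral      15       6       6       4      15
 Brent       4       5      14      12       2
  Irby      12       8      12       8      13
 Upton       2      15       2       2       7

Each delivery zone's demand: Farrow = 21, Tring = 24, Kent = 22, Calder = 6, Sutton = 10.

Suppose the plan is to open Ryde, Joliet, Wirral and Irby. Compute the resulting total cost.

Total cost: 537

Each delivery zone is assigned to its cheapest site among the open ones.
{Ryde, Joliet, Wirral, Irby}: Farrow→Joliet 2·21=42, Tring→Ryde 6·24=144, Kent→Ryde 3·22=66, Calder→Wirral 4·6=24, Sutton→Joliet 7·10=70. Service 346; fixed 191; total 537.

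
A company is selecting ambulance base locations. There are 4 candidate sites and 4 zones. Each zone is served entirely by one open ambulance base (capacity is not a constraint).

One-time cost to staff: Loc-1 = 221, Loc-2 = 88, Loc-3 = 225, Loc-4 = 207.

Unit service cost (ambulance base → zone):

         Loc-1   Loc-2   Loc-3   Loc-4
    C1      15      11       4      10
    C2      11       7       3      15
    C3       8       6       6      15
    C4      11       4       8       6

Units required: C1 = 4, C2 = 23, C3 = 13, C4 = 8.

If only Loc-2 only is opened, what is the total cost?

Total cost: 403

Each zone is assigned to its cheapest site among the open ones.
{Loc-2}: C1→Loc-2 11·4=44, C2→Loc-2 7·23=161, C3→Loc-2 6·13=78, C4→Loc-2 4·8=32. Service 315; fixed 88; total 403.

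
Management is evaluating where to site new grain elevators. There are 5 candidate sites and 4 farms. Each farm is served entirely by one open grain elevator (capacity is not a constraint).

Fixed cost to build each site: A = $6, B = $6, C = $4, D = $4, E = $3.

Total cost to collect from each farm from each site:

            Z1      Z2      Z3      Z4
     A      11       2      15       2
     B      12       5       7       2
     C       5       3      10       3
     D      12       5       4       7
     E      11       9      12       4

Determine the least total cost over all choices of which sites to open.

Minimum total cost: 23

For any fixed open set, each farm goes to its cheapest open site; total = fixed + service.
{C, D}: Z1→C 5, Z2→C 3, Z3→D 4, Z4→C 3. Service 15; fixed 8; total 23.
{C}: Z1→C 5, Z2→C 3, Z3→C 10, Z4→C 3. Service 21; fixed 4; total 25.
{C, D, E}: service 15 + fixed 11 = 26
{A, B, C, D, E}: service 13 + fixed 23 = 36
No other subset beats 23.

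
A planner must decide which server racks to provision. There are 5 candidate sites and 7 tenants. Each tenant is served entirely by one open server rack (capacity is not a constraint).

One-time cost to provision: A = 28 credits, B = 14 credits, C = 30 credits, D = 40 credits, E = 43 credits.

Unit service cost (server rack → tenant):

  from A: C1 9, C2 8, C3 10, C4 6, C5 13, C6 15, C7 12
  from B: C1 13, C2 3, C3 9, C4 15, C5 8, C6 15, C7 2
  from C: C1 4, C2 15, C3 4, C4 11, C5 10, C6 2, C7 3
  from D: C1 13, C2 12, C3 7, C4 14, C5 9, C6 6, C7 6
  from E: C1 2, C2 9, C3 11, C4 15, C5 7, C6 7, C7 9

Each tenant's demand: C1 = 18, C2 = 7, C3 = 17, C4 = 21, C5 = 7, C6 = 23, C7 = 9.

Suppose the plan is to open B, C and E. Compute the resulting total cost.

Total cost: 556

Each tenant is assigned to its cheapest site among the open ones.
{B, C, E}: C1→E 2·18=36, C2→B 3·7=21, C3→C 4·17=68, C4→C 11·21=231, C5→E 7·7=49, C6→C 2·23=46, C7→B 2·9=18. Service 469; fixed 87; total 556.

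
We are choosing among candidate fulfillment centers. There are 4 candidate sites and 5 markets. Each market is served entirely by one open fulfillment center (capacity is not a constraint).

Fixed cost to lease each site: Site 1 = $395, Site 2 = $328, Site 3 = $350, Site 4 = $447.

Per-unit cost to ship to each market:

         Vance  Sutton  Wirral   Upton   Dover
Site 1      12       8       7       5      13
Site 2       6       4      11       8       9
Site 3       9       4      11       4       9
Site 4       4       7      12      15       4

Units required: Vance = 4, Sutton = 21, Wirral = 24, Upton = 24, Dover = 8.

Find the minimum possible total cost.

For any fixed open set, each market goes to its cheapest open site; total = fixed + service.
{Site 3}: Vance→Site 3 9·4=36, Sutton→Site 3 4·21=84, Wirral→Site 3 11·24=264, Upton→Site 3 4·24=96, Dover→Site 3 9·8=72. Service 552; fixed 350; total 902.
{Site 2}: Vance→Site 2 6·4=24, Sutton→Site 2 4·21=84, Wirral→Site 2 11·24=264, Upton→Site 2 8·24=192, Dover→Site 2 9·8=72. Service 636; fixed 328; total 964.
{Site 1}: Vance→Site 1 12·4=48, Sutton→Site 1 8·21=168, Wirral→Site 1 7·24=168, Upton→Site 1 5·24=120, Dover→Site 1 13·8=104. Service 608; fixed 395; total 1003.
{Site 1, Site 2, Site 3, Site 4}: service 396 + fixed 1520 = 1916
No other subset beats 902.

Minimum total cost: 902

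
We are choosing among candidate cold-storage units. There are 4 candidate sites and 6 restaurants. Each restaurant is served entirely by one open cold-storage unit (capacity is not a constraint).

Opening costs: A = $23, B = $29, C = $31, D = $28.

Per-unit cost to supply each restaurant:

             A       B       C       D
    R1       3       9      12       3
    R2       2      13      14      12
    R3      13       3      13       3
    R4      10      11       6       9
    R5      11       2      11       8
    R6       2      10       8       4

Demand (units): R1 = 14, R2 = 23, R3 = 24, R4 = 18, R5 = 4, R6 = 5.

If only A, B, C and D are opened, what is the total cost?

Total cost: 397

Each restaurant is assigned to its cheapest site among the open ones.
{A, B, C, D}: R1→A 3·14=42, R2→A 2·23=46, R3→B 3·24=72, R4→C 6·18=108, R5→B 2·4=8, R6→A 2·5=10. Service 286; fixed 111; total 397.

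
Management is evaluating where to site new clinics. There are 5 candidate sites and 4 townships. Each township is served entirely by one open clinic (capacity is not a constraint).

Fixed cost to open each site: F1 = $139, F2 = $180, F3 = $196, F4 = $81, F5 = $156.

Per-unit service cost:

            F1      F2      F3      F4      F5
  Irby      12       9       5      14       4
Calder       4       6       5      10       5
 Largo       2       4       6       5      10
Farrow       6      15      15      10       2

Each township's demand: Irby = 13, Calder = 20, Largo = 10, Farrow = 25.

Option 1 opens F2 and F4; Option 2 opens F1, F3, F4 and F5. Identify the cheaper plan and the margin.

Option 1: {F2, F4}: Irby→F2 9·13=117, Calder→F2 6·20=120, Largo→F2 4·10=40, Farrow→F4 10·25=250. Service 527; fixed 261; total 788.
Option 2: {F1, F3, F4, F5}: Irby→F5 4·13=52, Calder→F1 4·20=80, Largo→F1 2·10=20, Farrow→F5 2·25=50. Service 202; fixed 572; total 774.
Difference: |788 − 774| = 14.

Option 2 is cheaper by 14.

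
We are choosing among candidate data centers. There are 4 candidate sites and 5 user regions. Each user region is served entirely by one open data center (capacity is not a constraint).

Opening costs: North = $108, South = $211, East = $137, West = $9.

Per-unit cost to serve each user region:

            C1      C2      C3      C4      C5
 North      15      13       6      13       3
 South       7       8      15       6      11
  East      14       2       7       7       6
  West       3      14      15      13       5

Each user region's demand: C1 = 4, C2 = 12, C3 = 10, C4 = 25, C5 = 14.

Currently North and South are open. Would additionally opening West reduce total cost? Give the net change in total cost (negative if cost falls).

Current service cost with {North, South}: 376.
Adding West: each user region re-picks its cheapest; new service cost 360, saving 16.
Extra fixed cost: 9. Net change = 9 − 16 = -7.
(Totals: 695 → 688.)

Yes — net change −7 (cost falls by 7).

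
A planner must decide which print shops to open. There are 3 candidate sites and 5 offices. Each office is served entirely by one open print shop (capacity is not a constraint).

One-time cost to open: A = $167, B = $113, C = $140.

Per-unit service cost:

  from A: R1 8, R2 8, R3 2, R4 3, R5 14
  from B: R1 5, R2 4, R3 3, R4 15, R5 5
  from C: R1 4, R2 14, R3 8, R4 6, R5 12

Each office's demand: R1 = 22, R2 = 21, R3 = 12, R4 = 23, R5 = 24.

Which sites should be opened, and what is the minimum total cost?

Open A and B; minimum total cost 687.

For any fixed open set, each office goes to its cheapest open site; total = fixed + service.
{A, B}: R1→B 5·22=110, R2→B 4·21=84, R3→A 2·12=24, R4→A 3·23=69, R5→B 5·24=120. Service 407; fixed 280; total 687.
{B, C}: service 466 + fixed 253 = 719
{A, B, C}: R1→C 4·22=88, R2→B 4·21=84, R3→A 2·12=24, R4→A 3·23=69, R5→B 5·24=120. Service 385; fixed 420; total 805.
{B}: service 695 + fixed 113 = 808
(All 7 nonempty subsets were checked; A and B is lowest.)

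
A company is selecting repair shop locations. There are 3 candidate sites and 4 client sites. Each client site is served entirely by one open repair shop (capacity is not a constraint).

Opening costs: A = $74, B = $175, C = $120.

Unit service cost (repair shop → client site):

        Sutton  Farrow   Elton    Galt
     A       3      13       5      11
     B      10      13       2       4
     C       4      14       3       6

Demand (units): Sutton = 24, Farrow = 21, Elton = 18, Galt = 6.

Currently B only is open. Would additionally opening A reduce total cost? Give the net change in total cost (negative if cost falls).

Current service cost with {B}: 573.
Adding A: each client site re-picks its cheapest; new service cost 405, saving 168.
Extra fixed cost: 74. Net change = 74 − 168 = -94.
(Totals: 748 → 654.)

Yes — net change −94 (cost falls by 94).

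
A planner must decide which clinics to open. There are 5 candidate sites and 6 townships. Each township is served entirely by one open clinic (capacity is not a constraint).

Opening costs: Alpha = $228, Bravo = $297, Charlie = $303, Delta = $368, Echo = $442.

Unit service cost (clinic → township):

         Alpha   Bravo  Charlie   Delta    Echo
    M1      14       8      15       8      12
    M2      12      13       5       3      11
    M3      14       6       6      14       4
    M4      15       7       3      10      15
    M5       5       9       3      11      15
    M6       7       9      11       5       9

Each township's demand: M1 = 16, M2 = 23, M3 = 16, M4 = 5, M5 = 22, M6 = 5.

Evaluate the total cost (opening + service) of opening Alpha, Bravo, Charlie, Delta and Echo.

Each township is assigned to its cheapest site among the open ones.
{Alpha, Bravo, Charlie, Delta, Echo}: M1→Bravo 8·16=128, M2→Delta 3·23=69, M3→Echo 4·16=64, M4→Charlie 3·5=15, M5→Charlie 3·22=66, M6→Delta 5·5=25. Service 367; fixed 1638; total 2005.

Total cost: 2005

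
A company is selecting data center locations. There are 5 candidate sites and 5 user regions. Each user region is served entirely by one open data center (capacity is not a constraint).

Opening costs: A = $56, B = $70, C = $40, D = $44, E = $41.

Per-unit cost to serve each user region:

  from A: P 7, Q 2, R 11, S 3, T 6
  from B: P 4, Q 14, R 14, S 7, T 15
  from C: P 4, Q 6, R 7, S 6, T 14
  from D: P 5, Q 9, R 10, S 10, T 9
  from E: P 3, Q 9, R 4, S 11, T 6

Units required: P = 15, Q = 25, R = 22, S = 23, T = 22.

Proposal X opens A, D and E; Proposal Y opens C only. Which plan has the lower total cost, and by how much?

Proposal X is cheaper by 325.

Proposal X: {A, D, E}: P→E 3·15=45, Q→A 2·25=50, R→E 4·22=88, S→A 3·23=69, T→A 6·22=132. Service 384; fixed 141; total 525.
Proposal Y: {C}: P→C 4·15=60, Q→C 6·25=150, R→C 7·22=154, S→C 6·23=138, T→C 14·22=308. Service 810; fixed 40; total 850.
Difference: |525 − 850| = 325.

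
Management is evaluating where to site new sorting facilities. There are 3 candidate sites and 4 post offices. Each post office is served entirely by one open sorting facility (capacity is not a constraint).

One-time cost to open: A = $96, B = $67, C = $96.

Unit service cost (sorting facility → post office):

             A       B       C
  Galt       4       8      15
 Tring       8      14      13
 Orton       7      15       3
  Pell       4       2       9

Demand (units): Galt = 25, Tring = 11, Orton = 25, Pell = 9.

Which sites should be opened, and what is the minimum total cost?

For any fixed open set, each post office goes to its cheapest open site; total = fixed + service.
{A, C}: Galt→A 4·25=100, Tring→A 8·11=88, Orton→C 3·25=75, Pell→A 4·9=36. Service 299; fixed 192; total 491.
{A}: service 399 + fixed 96 = 495
{A, B, C}: Galt→A 4·25=100, Tring→A 8·11=88, Orton→C 3·25=75, Pell→B 2·9=18. Service 281; fixed 259; total 540.
{B}: service 747 + fixed 67 = 814
No other subset beats 491.

Open A and C; minimum total cost 491.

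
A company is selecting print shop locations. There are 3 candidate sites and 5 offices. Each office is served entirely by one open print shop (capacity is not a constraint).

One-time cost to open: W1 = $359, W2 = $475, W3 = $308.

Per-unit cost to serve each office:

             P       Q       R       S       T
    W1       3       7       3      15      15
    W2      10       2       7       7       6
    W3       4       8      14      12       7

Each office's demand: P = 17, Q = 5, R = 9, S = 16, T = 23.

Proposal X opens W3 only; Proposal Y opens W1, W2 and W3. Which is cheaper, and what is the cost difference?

Proposal X: {W3}: P→W3 4·17=68, Q→W3 8·5=40, R→W3 14·9=126, S→W3 12·16=192, T→W3 7·23=161. Service 587; fixed 308; total 895.
Proposal Y: {W1, W2, W3}: P→W1 3·17=51, Q→W2 2·5=10, R→W1 3·9=27, S→W2 7·16=112, T→W2 6·23=138. Service 338; fixed 1142; total 1480.
Difference: |895 − 1480| = 585.

Proposal X is cheaper by 585.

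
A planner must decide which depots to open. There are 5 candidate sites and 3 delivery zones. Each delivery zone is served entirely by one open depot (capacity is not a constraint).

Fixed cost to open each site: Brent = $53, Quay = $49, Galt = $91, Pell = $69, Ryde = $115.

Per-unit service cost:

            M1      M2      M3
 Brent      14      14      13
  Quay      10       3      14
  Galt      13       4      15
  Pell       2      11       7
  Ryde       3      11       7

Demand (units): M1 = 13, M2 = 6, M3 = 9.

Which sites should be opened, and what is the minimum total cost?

Open Pell only; minimum total cost 224.

For any fixed open set, each delivery zone goes to its cheapest open site; total = fixed + service.
{Pell}: M1→Pell 2·13=26, M2→Pell 11·6=66, M3→Pell 7·9=63. Service 155; fixed 69; total 224.
{Quay, Pell}: service 107 + fixed 118 = 225
{Galt, Pell}: service 113 + fixed 160 = 273
{Brent, Quay, Galt, Pell, Ryde}: service 107 + fixed 377 = 484
No other subset beats 224.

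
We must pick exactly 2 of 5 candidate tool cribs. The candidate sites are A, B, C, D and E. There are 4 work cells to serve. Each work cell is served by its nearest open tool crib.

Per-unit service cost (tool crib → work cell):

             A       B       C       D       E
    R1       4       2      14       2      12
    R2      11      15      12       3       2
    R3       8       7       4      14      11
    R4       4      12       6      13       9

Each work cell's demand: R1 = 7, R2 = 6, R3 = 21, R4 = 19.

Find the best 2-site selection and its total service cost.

Choose C and D; total service cost 230.

With exactly 2 open, each work cell uses its cheapest among the chosen.
{C, D}: R1→D 2·7=14, R2→D 3·6=18, R3→C 4·21=84, R4→C 6·19=114. Service cost 230.
{A, C}: service cost 254
{A, D}: service cost 276
Among all 10 size-2 choices, {C, D} is lowest.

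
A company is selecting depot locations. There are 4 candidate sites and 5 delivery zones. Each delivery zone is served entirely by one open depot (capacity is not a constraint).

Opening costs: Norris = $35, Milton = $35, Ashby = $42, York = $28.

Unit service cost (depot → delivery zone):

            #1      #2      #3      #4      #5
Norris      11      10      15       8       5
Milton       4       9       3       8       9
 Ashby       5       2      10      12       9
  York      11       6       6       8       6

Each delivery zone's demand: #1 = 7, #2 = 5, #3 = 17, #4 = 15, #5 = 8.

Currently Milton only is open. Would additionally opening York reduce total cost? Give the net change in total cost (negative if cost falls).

Yes — net change −11 (cost falls by 11).

Current service cost with {Milton}: 316.
Adding York: each delivery zone re-picks its cheapest; new service cost 277, saving 39.
Extra fixed cost: 28. Net change = 28 − 39 = -11.
(Totals: 351 → 340.)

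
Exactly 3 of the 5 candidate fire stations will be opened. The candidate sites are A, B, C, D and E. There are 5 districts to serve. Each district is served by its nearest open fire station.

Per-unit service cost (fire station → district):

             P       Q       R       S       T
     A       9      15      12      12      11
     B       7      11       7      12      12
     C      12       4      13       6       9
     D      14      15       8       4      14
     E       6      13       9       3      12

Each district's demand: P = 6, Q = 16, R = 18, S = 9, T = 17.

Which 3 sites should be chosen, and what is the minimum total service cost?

With exactly 3 open, each district uses its cheapest among the chosen.
{B, C, E}: P→E 6·6=36, Q→C 4·16=64, R→B 7·18=126, S→E 3·9=27, T→C 9·17=153. Service cost 406.
{B, C, D}: service cost 421
{C, D, E}: service cost 424
Among all 10 size-3 choices, {B, C, E} is lowest.

Choose B, C and E; total service cost 406.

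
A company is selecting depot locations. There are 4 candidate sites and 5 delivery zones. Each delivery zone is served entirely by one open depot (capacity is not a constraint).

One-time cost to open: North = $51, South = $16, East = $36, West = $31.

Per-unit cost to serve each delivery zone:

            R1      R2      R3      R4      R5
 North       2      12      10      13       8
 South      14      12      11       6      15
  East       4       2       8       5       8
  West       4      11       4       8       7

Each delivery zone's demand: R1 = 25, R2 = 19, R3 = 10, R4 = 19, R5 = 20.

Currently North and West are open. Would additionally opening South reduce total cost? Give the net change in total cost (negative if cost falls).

Current service cost with {North, West}: 591.
Adding South: each delivery zone re-picks its cheapest; new service cost 553, saving 38.
Extra fixed cost: 16. Net change = 16 − 38 = -22.
(Totals: 673 → 651.)

Yes — net change −22 (cost falls by 22).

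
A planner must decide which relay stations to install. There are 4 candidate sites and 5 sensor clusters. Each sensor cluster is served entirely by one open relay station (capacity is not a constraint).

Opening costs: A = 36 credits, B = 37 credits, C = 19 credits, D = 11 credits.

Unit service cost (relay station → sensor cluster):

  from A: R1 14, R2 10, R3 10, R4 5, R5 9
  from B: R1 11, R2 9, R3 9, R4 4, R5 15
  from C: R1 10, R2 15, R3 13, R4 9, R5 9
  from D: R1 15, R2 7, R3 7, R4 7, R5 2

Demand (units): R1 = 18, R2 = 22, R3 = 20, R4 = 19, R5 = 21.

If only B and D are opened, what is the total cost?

Total cost: 658

Each sensor cluster is assigned to its cheapest site among the open ones.
{B, D}: R1→B 11·18=198, R2→D 7·22=154, R3→D 7·20=140, R4→B 4·19=76, R5→D 2·21=42. Service 610; fixed 48; total 658.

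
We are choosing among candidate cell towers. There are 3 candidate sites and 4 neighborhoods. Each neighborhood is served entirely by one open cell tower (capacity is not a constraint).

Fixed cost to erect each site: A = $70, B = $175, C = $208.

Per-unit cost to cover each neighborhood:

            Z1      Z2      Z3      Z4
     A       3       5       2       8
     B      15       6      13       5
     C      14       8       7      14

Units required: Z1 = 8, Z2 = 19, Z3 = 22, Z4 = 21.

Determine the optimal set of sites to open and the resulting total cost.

Open A only; minimum total cost 401.

For any fixed open set, each neighborhood goes to its cheapest open site; total = fixed + service.
{A}: Z1→A 3·8=24, Z2→A 5·19=95, Z3→A 2·22=44, Z4→A 8·21=168. Service 331; fixed 70; total 401.
{A, B}: service 268 + fixed 245 = 513
{A, C}: service 331 + fixed 278 = 609
{A, B, C}: service 268 + fixed 453 = 721
No other subset beats 401.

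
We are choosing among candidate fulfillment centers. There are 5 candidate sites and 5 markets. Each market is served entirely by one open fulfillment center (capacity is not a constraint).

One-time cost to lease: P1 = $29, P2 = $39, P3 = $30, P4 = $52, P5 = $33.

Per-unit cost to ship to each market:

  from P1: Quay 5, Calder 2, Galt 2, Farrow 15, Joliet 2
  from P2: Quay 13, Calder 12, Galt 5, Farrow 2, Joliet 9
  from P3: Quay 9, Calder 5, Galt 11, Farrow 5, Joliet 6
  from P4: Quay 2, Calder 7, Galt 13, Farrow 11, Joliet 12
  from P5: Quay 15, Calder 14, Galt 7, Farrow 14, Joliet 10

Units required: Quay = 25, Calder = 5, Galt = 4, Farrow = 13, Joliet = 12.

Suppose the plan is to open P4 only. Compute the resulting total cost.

Total cost: 476

Each market is assigned to its cheapest site among the open ones.
{P4}: Quay→P4 2·25=50, Calder→P4 7·5=35, Galt→P4 13·4=52, Farrow→P4 11·13=143, Joliet→P4 12·12=144. Service 424; fixed 52; total 476.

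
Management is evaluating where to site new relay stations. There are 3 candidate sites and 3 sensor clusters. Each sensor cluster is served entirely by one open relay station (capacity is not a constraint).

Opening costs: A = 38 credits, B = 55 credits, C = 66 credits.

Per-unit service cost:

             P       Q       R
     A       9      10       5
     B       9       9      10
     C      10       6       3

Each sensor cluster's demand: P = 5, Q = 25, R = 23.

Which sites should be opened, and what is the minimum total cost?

Open C only; minimum total cost 335.

For any fixed open set, each sensor cluster goes to its cheapest open site; total = fixed + service.
{C}: P→C 10·5=50, Q→C 6·25=150, R→C 3·23=69. Service 269; fixed 66; total 335.
{A, C}: P→A 9·5=45, Q→C 6·25=150, R→C 3·23=69. Service 264; fixed 104; total 368.
{B, C}: service 264 + fixed 121 = 385
{A, B, C}: service 264 + fixed 159 = 423
No other subset beats 335.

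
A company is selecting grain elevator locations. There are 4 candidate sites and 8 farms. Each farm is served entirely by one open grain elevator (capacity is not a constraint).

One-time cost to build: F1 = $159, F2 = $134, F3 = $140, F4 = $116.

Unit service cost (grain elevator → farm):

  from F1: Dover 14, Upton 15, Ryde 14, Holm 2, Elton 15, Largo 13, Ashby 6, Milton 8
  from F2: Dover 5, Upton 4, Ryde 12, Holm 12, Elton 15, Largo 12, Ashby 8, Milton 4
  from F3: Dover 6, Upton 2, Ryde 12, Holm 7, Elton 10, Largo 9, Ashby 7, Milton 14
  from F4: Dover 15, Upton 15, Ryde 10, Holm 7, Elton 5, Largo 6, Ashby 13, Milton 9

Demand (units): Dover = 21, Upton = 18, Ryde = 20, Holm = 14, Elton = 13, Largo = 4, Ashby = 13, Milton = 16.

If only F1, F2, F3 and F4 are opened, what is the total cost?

Total cost: 1149

Each farm is assigned to its cheapest site among the open ones.
{F1, F2, F3, F4}: Dover→F2 5·21=105, Upton→F3 2·18=36, Ryde→F4 10·20=200, Holm→F1 2·14=28, Elton→F4 5·13=65, Largo→F4 6·4=24, Ashby→F1 6·13=78, Milton→F2 4·16=64. Service 600; fixed 549; total 1149.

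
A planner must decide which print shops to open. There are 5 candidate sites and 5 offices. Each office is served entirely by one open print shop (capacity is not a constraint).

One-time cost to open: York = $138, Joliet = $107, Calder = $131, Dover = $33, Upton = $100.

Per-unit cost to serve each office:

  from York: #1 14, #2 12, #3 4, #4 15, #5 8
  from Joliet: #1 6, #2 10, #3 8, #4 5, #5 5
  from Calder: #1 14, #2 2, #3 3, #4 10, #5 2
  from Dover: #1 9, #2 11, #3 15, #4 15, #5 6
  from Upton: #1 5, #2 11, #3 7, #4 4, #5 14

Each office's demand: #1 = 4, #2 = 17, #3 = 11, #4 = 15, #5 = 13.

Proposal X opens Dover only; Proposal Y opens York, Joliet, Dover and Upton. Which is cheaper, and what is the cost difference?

Proposal X: {Dover}: #1→Dover 9·4=36, #2→Dover 11·17=187, #3→Dover 15·11=165, #4→Dover 15·15=225, #5→Dover 6·13=78. Service 691; fixed 33; total 724.
Proposal Y: {York, Joliet, Dover, Upton}: #1→Upton 5·4=20, #2→Joliet 10·17=170, #3→York 4·11=44, #4→Upton 4·15=60, #5→Joliet 5·13=65. Service 359; fixed 378; total 737.
Difference: |724 − 737| = 13.

Proposal X is cheaper by 13.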